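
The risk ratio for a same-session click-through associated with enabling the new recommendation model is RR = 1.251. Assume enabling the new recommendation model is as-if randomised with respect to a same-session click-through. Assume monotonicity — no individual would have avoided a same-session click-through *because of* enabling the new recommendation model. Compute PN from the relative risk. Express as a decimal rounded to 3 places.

Under exogeneity and monotonicity, PN = (RR − 1) / RR = 1 − 1/RR.
PN = (1.251 − 1) / 1.251 = 0.251 / 1.251 ≈ 0.2006

PN ≈ 0.201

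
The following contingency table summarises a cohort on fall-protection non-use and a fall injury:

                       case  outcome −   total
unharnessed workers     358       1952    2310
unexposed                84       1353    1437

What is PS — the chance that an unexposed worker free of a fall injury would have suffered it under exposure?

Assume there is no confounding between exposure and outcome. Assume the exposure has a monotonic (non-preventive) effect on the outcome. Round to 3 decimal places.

p₁ = P(outcome | exposed) = 358/2310 = 0.15498
p₀ = P(outcome | unexposed) = 84/1437 = 0.058455
Under exogeneity and monotonicity, PS = (p₁ − p₀)/(1 − p₀).
PS = (0.15498 − 0.058455) / 0.94154 ≈ 0.1025

PS ≈ 0.103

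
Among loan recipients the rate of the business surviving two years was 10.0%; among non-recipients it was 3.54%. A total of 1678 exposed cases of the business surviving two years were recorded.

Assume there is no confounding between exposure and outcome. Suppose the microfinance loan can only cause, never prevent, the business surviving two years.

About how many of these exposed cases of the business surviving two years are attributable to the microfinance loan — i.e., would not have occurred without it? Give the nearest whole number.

p₁ = 0.1, p₀ = 0.0354.
PN = (p₁ − p₀)/p₁ = (0.1 − 0.0354) / 0.1 ≈ 0.64600.
Attributable cases ≈ PN × (exposed cases) = 0.64600 × 1678 ≈ 1083.99.

about 1084 cases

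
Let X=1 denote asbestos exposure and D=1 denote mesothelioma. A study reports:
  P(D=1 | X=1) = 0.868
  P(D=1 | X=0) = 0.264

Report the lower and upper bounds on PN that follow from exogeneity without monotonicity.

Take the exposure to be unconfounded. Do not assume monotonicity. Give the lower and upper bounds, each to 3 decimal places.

0.696 ≤ PN ≤ 0.848

Let p₁ = 0.868, p₀ = 0.264.
Under exogeneity alone the bounds on PN are max{0,(p₁−p₀)/p₁} ≤ PN ≤ min{1,(1−p₀)/p₁}.
  lower = (p₁ − p₀)/p₁ = 0.604 / 0.868 ≈ 0.6959
  upper = min{1, (1 − p₀)/p₁} = 0.736 / 0.868 ≈ 0.8479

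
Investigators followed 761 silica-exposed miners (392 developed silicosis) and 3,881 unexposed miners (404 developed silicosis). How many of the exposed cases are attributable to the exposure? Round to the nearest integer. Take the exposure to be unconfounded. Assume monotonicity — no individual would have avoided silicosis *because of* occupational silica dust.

p₁ = P(outcome | exposed) = 392/761 = 0.51511
p₀ = P(outcome | unexposed) = 404/3881 = 0.1041
PN = (p₁ − p₀)/p₁ = (0.51511 − 0.1041) / 0.51511 ≈ 0.79791.
Attributable cases ≈ PN × (exposed cases) = 0.79791 × 392 ≈ 312.78.

about 313 cases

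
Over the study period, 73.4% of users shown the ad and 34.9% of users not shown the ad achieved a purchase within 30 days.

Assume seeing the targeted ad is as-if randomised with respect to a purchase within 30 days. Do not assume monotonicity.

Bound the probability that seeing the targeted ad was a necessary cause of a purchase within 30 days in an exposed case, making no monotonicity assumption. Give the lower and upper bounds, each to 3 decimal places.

p₁ = 0.734, p₀ = 0.349.
Under exogeneity alone the bounds on PN are max{0,(p₁−p₀)/p₁} ≤ PN ≤ min{1,(1−p₀)/p₁}.
  lower = (p₁ − p₀)/p₁ = 0.385 / 0.734 ≈ 0.5245
  upper = min{1, (1 − p₀)/p₁} = 0.651 / 0.734 ≈ 0.8869

0.525 ≤ PN ≤ 0.887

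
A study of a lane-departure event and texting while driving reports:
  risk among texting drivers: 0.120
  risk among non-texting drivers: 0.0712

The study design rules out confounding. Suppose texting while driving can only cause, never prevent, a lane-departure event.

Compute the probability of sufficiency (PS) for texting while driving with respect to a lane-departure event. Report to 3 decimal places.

Let p₁ = 0.12, p₀ = 0.0712.
Under exogeneity and monotonicity, PS = (p₁ − p₀) / (1 − p₀).
PS = (0.12 − 0.0712) / (1 − 0.0712) = 0.0488 / 0.9288 ≈ 0.0525

PS ≈ 0.053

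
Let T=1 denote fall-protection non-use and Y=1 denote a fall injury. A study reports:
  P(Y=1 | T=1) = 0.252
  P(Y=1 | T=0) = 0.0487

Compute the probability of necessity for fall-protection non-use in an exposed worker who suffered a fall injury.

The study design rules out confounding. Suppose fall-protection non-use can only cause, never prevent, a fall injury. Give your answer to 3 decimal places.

PN ≈ 0.807

Let p₁ = 0.252, p₀ = 0.0487.
Under exogeneity and monotonicity, PN = (p₁ − p₀) / p₁.
PN = (0.252 − 0.0487) / 0.252 = 0.2033 / 0.252 ≈ 0.8067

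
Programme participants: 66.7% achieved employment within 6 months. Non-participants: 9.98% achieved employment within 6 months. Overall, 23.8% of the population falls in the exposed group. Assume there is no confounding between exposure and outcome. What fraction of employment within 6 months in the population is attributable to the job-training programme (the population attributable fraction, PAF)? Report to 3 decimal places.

PAF ≈ 0.575

p₁ = 0.667, p₀ = 0.0998.
Overall risk P(Y=1) = π·p₁ + (1−π)·p₀ = 0.238×0.667 + 0.762×0.0998 = 0.23479.
Under exogeneity, PAF = [P(Y=1) − p₀] / P(Y=1).
PAF = (0.23479 − 0.0998) / 0.23479 ≈ 0.5749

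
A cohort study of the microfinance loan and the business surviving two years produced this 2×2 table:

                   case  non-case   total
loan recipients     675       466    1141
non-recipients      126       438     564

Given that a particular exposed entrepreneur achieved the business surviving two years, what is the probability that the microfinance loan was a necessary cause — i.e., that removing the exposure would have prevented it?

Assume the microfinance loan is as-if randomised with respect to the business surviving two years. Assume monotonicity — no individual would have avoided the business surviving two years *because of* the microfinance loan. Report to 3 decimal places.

PN ≈ 0.622

p₁ = P(outcome | exposed) = 675/1141 = 0.59159
p₀ = P(outcome | unexposed) = 126/564 = 0.2234
Under exogeneity and monotonicity, PN = (p₁ − p₀)/p₁.
PN = (0.59159 − 0.2234) / 0.59159 ≈ 0.6224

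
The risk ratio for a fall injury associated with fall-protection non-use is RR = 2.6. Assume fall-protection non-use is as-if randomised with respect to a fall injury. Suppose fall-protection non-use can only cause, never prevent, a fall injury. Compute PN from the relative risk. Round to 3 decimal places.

Under exogeneity and monotonicity, PN = (RR − 1) / RR = 1 − 1/RR.
PN = (2.6 − 1) / 2.6 = 1.6 / 2.6 ≈ 0.6154

PN ≈ 0.615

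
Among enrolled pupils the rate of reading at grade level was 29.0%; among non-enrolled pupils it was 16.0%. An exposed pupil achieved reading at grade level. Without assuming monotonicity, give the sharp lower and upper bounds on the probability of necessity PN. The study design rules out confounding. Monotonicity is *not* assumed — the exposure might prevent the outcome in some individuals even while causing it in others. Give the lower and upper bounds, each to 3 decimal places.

p₁ = 0.29, p₀ = 0.16.
Under exogeneity alone the bounds on PN are max{0,(p₁−p₀)/p₁} ≤ PN ≤ min{1,(1−p₀)/p₁}.
  lower = (p₁ − p₀)/p₁ = 0.13 / 0.29 ≈ 0.4483
  upper = min{1, (1 − p₀)/p₁} = 0.84 / 0.29 ≈ 2.8966 → capped at 1

0.448 ≤ PN ≤ 1.000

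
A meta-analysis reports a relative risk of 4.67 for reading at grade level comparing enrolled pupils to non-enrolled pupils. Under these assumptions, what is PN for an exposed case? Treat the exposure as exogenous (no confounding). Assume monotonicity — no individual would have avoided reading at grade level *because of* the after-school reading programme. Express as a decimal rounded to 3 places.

Under exogeneity and monotonicity, PN = (RR − 1) / RR = 1 − 1/RR.
PN = (4.67 − 1) / 4.67 = 3.67 / 4.67 ≈ 0.7859

PN ≈ 0.786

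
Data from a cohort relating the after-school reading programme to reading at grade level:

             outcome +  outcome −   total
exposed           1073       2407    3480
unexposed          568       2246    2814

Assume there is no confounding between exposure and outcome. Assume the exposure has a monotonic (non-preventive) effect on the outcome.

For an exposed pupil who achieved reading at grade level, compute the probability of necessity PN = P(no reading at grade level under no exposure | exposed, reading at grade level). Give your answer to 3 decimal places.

PN ≈ 0.345

p₁ = P(outcome | exposed) = 1073/3480 = 0.30833
p₀ = P(outcome | unexposed) = 568/2814 = 0.20185
Under exogeneity and monotonicity, PN = (p₁ − p₀) / p₁.
PN = (0.30833 − 0.20185) / 0.30833 = 0.10649 / 0.30833 ≈ 0.3454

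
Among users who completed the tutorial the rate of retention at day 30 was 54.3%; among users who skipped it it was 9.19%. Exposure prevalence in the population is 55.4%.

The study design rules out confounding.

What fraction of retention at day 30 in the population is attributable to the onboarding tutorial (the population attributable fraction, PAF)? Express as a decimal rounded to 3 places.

p₁ = 0.543, p₀ = 0.0919.
Overall risk P(Y=1) = π·p₁ + (1−π)·p₀ = 0.554×0.543 + 0.446×0.0919 = 0.34181.
Under exogeneity, PAF = [P(Y=1) − p₀] / P(Y=1).
PAF = (0.34181 − 0.0919) / 0.34181 ≈ 0.7311

PAF ≈ 0.731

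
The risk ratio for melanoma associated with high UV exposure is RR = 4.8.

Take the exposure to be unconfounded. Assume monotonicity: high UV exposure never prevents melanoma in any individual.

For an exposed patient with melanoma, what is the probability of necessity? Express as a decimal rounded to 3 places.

PN ≈ 0.792

Under exogeneity and monotonicity, PN = (RR − 1) / RR = 1 − 1/RR.
PN = (4.8 − 1) / 4.8 = 3.8 / 4.8 ≈ 0.7917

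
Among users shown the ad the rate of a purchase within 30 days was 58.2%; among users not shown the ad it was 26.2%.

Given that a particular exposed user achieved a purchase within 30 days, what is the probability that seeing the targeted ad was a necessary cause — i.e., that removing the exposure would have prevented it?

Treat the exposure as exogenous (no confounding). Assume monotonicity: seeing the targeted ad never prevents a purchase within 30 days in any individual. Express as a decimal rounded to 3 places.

p₁ = 0.582, p₀ = 0.262.
Under exogeneity and monotonicity, PN = (p₁ − p₀) / p₁.
PN = (0.582 − 0.262) / 0.582 = 0.32 / 0.582 ≈ 0.5498

PN ≈ 0.550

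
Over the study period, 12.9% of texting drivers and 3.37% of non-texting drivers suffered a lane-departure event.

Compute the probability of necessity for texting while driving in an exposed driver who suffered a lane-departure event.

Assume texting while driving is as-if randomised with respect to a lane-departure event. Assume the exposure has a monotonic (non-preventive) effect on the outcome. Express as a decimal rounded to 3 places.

PN ≈ 0.739

p₁ = 0.129, p₀ = 0.0337.
Under exogeneity and monotonicity, PN = (p₁ − p₀) / p₁.
PN = (0.129 − 0.0337) / 0.129 = 0.0953 / 0.129 ≈ 0.7388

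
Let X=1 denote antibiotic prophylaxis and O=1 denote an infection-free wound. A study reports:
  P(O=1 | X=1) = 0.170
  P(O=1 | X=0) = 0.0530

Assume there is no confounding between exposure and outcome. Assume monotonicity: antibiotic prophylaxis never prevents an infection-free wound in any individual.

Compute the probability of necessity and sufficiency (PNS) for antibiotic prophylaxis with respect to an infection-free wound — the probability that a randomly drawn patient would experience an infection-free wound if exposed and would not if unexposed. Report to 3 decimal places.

Let p₁ = 0.17, p₀ = 0.053.
Under exogeneity and monotonicity, PNS = p₁ − p₀.
PNS = 0.17 − 0.053 = 0.117

PNS ≈ 0.117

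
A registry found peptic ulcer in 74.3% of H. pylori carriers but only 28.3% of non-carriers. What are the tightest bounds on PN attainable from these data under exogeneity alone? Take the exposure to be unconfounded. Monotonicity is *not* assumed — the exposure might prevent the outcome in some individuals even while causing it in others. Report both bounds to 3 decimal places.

0.619 ≤ PN ≤ 0.965

p₁ = 0.743, p₀ = 0.283.
Under exogeneity alone the bounds on PN are max{0,(p₁−p₀)/p₁} ≤ PN ≤ min{1,(1−p₀)/p₁}.
  lower = (p₁ − p₀)/p₁ = 0.46 / 0.743 ≈ 0.6191
  upper = min{1, (1 − p₀)/p₁} = 0.717 / 0.743 ≈ 0.9650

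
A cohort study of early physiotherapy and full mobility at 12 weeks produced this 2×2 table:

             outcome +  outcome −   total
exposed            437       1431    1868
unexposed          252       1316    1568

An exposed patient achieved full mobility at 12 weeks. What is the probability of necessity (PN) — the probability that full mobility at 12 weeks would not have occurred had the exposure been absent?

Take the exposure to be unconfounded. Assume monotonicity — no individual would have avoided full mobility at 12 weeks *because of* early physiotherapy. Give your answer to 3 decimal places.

PN ≈ 0.313

p₁ = P(outcome | exposed) = 437/1868 = 0.23394
p₀ = P(outcome | unexposed) = 252/1568 = 0.16071
Under exogeneity and monotonicity, PN = (p₁ − p₀) / p₁.
PN = (0.23394 − 0.16071) / 0.23394 = 0.073226 / 0.23394 ≈ 0.3130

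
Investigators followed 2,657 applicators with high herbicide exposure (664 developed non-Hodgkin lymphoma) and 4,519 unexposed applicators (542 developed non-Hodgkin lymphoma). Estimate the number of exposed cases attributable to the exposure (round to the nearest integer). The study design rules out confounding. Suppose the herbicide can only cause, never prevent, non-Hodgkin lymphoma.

p₁ = P(outcome | exposed) = 664/2657 = 0.24991
p₀ = P(outcome | unexposed) = 542/4519 = 0.11994
PN = (p₁ − p₀)/p₁ = (0.24991 − 0.11994) / 0.24991 ≈ 0.52007.
Attributable cases ≈ PN × (exposed cases) = 0.52007 × 664 ≈ 345.32.

about 345 cases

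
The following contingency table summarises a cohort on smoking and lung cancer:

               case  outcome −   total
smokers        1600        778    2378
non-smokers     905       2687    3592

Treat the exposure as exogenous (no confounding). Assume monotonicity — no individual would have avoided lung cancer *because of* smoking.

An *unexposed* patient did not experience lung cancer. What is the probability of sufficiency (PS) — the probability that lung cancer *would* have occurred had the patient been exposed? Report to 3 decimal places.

p₁ = P(outcome | exposed) = 1600/2378 = 0.67283
p₀ = P(outcome | unexposed) = 905/3592 = 0.25195
Under exogeneity and monotonicity, PS = (p₁ − p₀)/(1 − p₀).
PS = (0.67283 − 0.25195) / 0.74805 ≈ 0.5626

PS ≈ 0.563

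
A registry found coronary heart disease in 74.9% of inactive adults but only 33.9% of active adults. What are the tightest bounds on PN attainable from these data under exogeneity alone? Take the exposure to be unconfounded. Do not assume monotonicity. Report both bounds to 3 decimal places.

0.547 ≤ PN ≤ 0.883

p₁ = 0.749, p₀ = 0.339.
Under exogeneity alone the bounds on PN are max{0,(p₁−p₀)/p₁} ≤ PN ≤ min{1,(1−p₀)/p₁}.
  lower = (p₁ − p₀)/p₁ = 0.41 / 0.749 ≈ 0.5474
  upper = min{1, (1 − p₀)/p₁} = 0.661 / 0.749 ≈ 0.8825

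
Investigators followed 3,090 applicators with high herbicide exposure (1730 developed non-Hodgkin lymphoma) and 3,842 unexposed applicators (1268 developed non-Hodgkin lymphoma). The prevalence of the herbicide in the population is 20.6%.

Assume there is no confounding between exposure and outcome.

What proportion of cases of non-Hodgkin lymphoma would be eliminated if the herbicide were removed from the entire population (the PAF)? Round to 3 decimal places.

PAF ≈ 0.125

p₁ = P(outcome | exposed) = 1730/3090 = 0.55987
p₀ = P(outcome | unexposed) = 1268/3842 = 0.33004
Overall risk P(Y=1) = π·p₁ + (1−π)·p₀ = 0.206×0.55987 + 0.794×0.33004 = 0.37738.
Under exogeneity, PAF = [P(Y=1) − p₀] / P(Y=1).
PAF = (0.37738 − 0.33004) / 0.37738 ≈ 0.1255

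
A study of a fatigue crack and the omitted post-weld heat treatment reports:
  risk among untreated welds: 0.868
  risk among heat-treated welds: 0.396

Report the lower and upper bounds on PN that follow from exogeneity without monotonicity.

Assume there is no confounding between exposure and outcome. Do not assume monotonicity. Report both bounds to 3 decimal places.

0.544 ≤ PN ≤ 0.696

Let p₁ = 0.868, p₀ = 0.396.
Under exogeneity alone the bounds on PN are max{0,(p₁−p₀)/p₁} ≤ PN ≤ min{1,(1−p₀)/p₁}.
  lower = (p₁ − p₀)/p₁ = 0.472 / 0.868 ≈ 0.5438
  upper = min{1, (1 − p₀)/p₁} = 0.604 / 0.868 ≈ 0.6959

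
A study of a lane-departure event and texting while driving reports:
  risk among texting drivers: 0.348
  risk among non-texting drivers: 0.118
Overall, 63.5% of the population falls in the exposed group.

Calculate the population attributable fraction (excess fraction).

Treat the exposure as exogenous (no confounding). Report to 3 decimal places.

PAF ≈ 0.553

Let p₁ = 0.348, p₀ = 0.118.
Overall risk P(Y=1) = π·p₁ + (1−π)·p₀ = 0.635×0.348 + 0.365×0.118 = 0.26405.
Under exogeneity, PAF = [P(Y=1) − p₀] / P(Y=1).
PAF = (0.26405 − 0.118) / 0.26405 ≈ 0.5531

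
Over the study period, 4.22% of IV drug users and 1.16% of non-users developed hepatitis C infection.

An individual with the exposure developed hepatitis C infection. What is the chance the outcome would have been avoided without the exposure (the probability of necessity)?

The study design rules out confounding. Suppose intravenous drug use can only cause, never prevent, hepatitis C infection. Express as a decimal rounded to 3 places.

PN ≈ 0.725

p₁ = 0.0422, p₀ = 0.0116.
Under exogeneity and monotonicity, PN = (p₁ − p₀) / p₁.
PN = (0.0422 − 0.0116) / 0.0422 = 0.0306 / 0.0422 ≈ 0.7251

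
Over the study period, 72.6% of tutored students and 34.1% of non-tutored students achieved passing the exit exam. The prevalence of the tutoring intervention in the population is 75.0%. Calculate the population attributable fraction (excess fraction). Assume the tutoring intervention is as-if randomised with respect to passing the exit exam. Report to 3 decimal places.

PAF ≈ 0.459

p₁ = 0.726, p₀ = 0.341.
Overall risk P(Y=1) = π·p₁ + (1−π)·p₀ = 0.75×0.726 + 0.25×0.341 = 0.62975.
Under exogeneity, PAF = [P(Y=1) − p₀] / P(Y=1).
PAF = (0.62975 − 0.341) / 0.62975 ≈ 0.4585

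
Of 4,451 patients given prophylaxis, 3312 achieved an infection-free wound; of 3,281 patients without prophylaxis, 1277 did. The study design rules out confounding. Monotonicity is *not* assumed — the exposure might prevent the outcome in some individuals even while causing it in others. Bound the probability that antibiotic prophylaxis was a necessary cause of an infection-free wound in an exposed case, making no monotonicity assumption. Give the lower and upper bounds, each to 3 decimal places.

p₁ = P(outcome | exposed) = 3312/4451 = 0.7441
p₀ = P(outcome | unexposed) = 1277/3281 = 0.38921
Under exogeneity alone the bounds on PN are max{0,(p₁−p₀)/p₁} ≤ PN ≤ min{1,(1−p₀)/p₁}.
  lower = (p₁ − p₀)/p₁ = 0.35489 / 0.7441 ≈ 0.4769
  upper = min{1, (1 − p₀)/p₁} = 0.61079 / 0.7441 ≈ 0.8208

0.477 ≤ PN ≤ 0.821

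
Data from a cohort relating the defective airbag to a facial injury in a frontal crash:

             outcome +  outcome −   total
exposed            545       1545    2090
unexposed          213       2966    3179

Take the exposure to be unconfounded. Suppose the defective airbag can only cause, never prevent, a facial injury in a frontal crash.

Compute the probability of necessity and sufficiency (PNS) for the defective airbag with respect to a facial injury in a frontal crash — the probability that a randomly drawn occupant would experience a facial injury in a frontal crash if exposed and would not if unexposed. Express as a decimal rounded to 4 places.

p₁ = P(outcome | exposed) = 545/2090 = 0.26077
p₀ = P(outcome | unexposed) = 213/3179 = 0.067002
Under exogeneity and monotonicity, PNS = p₁ − p₀.
PNS = 0.26077 − 0.067002 = 0.19376

PNS ≈ 0.1938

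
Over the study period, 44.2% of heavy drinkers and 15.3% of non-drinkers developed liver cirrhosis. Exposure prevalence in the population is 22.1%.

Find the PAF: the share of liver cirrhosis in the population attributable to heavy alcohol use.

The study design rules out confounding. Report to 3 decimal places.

PAF ≈ 0.295

p₁ = 0.442, p₀ = 0.153.
Overall risk P(Y=1) = π·p₁ + (1−π)·p₀ = 0.221×0.442 + 0.779×0.153 = 0.21687.
Under exogeneity, PAF = [P(Y=1) − p₀] / P(Y=1).
PAF = (0.21687 − 0.153) / 0.21687 ≈ 0.2945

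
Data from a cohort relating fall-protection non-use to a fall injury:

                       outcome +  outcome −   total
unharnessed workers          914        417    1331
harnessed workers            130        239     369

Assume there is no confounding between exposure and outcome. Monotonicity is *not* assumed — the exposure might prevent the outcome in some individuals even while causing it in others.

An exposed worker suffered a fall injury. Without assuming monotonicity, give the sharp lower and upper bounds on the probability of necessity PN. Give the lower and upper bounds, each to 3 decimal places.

0.487 ≤ PN ≤ 0.943

p₁ = P(outcome | exposed) = 914/1331 = 0.6867
p₀ = P(outcome | unexposed) = 130/369 = 0.3523
Under exogeneity alone the bounds on PN are max{0,(p₁−p₀)/p₁} ≤ PN ≤ min{1,(1−p₀)/p₁}.
  lower = (p₁ − p₀)/p₁ = 0.3344 / 0.6867 ≈ 0.4870
  upper = min{1, (1 − p₀)/p₁} = 0.6477 / 0.6867 ≈ 0.9432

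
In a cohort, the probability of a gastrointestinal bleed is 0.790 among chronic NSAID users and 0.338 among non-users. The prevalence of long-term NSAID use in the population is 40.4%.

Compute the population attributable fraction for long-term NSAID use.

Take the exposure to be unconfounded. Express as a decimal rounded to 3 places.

PAF ≈ 0.351

Let p₁ = 0.79, p₀ = 0.338.
Overall risk P(Y=1) = π·p₁ + (1−π)·p₀ = 0.404×0.79 + 0.596×0.338 = 0.52061.
Under exogeneity, PAF = [P(Y=1) − p₀] / P(Y=1).
PAF = (0.52061 − 0.338) / 0.52061 ≈ 0.3508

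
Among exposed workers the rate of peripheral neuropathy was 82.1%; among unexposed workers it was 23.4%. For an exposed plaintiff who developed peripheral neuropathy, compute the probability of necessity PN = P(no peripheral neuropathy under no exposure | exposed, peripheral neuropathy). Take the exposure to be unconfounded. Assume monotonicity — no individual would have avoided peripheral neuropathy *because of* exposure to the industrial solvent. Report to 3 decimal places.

PN ≈ 0.715

p₁ = 0.821, p₀ = 0.234.
Under exogeneity and monotonicity, PN = (p₁ − p₀) / p₁.
PN = (0.821 − 0.234) / 0.821 = 0.587 / 0.821 ≈ 0.7150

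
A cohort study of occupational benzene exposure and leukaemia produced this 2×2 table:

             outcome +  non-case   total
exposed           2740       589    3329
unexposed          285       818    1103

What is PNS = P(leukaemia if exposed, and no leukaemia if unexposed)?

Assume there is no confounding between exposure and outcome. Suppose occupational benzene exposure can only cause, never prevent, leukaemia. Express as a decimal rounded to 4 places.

PNS ≈ 0.5647

p₁ = P(outcome | exposed) = 2740/3329 = 0.82307
p₀ = P(outcome | unexposed) = 285/1103 = 0.25839
Under exogeneity and monotonicity, PNS = p₁ − p₀.
PNS = 0.82307 − 0.25839 = 0.56468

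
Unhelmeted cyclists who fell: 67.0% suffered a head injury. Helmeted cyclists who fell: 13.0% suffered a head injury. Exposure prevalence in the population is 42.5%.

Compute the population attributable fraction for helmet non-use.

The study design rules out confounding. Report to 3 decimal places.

PAF ≈ 0.638

p₁ = 0.67, p₀ = 0.13.
Overall risk P(Y=1) = π·p₁ + (1−π)·p₀ = 0.425×0.67 + 0.575×0.13 = 0.3595.
Under exogeneity, PAF = [P(Y=1) − p₀] / P(Y=1).
PAF = (0.3595 − 0.13) / 0.3595 ≈ 0.6384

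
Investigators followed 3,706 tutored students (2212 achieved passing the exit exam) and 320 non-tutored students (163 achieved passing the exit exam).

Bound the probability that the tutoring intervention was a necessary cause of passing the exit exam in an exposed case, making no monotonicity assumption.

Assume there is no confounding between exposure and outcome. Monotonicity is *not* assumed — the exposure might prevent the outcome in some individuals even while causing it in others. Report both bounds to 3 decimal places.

p₁ = P(outcome | exposed) = 2212/3706 = 0.59687
p₀ = P(outcome | unexposed) = 163/320 = 0.50938
Under exogeneity alone the bounds on PN are max{0,(p₁−p₀)/p₁} ≤ PN ≤ min{1,(1−p₀)/p₁}.
  lower = (p₁ − p₀)/p₁ = 0.087495 / 0.59687 ≈ 0.1466
  upper = min{1, (1 − p₀)/p₁} = 0.49062 / 0.59687 ≈ 0.8220

0.147 ≤ PN ≤ 0.822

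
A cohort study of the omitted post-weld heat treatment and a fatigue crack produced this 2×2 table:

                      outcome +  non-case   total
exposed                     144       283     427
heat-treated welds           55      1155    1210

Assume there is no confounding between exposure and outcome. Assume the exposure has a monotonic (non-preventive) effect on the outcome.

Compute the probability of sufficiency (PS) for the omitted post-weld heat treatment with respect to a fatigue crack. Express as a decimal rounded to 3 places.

PS ≈ 0.306

p₁ = P(outcome | exposed) = 144/427 = 0.33724
p₀ = P(outcome | unexposed) = 55/1210 = 0.045455
Under exogeneity and monotonicity, PS = (p₁ − p₀) / (1 − p₀).
PS = (0.33724 − 0.045455) / (1 − 0.045455) = 0.29178 / 0.95455 ≈ 0.3057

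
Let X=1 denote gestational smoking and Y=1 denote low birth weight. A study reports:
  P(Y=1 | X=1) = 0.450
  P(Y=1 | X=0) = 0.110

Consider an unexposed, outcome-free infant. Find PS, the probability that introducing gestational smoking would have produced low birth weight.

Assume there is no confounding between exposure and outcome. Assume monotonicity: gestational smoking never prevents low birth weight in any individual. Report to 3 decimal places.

Let p₁ = 0.45, p₀ = 0.11.
Under exogeneity and monotonicity, PS = (p₁ − p₀) / (1 − p₀).
PS = (0.45 − 0.11) / (1 − 0.11) = 0.34 / 0.89 ≈ 0.3820

PS ≈ 0.382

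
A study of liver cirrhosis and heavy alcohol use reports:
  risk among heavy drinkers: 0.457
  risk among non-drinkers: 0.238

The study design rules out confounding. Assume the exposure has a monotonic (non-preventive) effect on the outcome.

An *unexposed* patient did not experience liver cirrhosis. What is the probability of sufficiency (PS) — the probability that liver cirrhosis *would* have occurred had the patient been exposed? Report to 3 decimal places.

Let p₁ = 0.457, p₀ = 0.238.
Under exogeneity and monotonicity, PS = (p₁ − p₀) / (1 − p₀).
PS = (0.457 − 0.238) / (1 − 0.238) = 0.219 / 0.762 ≈ 0.2874

PS ≈ 0.287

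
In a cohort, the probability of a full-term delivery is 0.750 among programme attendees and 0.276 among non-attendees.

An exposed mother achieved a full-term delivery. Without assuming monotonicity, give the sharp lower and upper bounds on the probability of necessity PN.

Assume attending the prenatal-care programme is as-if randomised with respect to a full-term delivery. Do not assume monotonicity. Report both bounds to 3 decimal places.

Let p₁ = 0.75, p₀ = 0.276.
Under exogeneity alone the bounds on PN are max{0,(p₁−p₀)/p₁} ≤ PN ≤ min{1,(1−p₀)/p₁}.
  lower = (p₁ − p₀)/p₁ = 0.474 / 0.75 ≈ 0.6320
  upper = min{1, (1 − p₀)/p₁} = 0.724 / 0.75 ≈ 0.9653

0.632 ≤ PN ≤ 0.965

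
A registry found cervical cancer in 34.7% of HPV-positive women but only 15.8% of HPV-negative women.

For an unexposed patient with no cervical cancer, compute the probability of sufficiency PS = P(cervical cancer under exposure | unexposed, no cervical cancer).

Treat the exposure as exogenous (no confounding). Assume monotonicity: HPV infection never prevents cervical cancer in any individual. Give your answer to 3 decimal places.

p₁ = 0.347, p₀ = 0.158.
Under exogeneity and monotonicity, PS = (p₁ − p₀) / (1 − p₀).
PS = (0.347 − 0.158) / (1 − 0.158) = 0.189 / 0.842 ≈ 0.2245

PS ≈ 0.224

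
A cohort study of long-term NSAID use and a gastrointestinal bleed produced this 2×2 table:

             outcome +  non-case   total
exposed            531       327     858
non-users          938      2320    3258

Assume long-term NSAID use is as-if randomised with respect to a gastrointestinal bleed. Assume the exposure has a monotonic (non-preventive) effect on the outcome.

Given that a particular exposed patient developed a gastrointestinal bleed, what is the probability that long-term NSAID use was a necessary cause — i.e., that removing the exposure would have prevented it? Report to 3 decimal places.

PN ≈ 0.535

p₁ = P(outcome | exposed) = 531/858 = 0.61888
p₀ = P(outcome | unexposed) = 938/3258 = 0.28791
Under exogeneity and monotonicity, PN = (p₁ − p₀) / p₁.
PN = (0.61888 − 0.28791) / 0.61888 = 0.33097 / 0.61888 ≈ 0.5348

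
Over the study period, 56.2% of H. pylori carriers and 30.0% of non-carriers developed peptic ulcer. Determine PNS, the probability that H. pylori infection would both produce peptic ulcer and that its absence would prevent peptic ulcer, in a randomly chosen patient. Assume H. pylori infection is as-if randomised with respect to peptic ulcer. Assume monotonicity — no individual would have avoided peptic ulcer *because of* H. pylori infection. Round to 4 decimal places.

PNS ≈ 0.2620

p₁ = 0.562, p₀ = 0.3.
Under exogeneity and monotonicity, PNS = p₁ − p₀.
PNS = 0.562 − 0.3 = 0.262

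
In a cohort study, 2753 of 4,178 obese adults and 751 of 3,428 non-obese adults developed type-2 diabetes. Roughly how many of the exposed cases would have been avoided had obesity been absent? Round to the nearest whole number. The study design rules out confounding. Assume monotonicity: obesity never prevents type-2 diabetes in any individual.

p₁ = P(outcome | exposed) = 2753/4178 = 0.65893
p₀ = P(outcome | unexposed) = 751/3428 = 0.21908
PN = (p₁ − p₀)/p₁ = (0.65893 − 0.21908) / 0.65893 ≈ 0.66752.
Attributable cases ≈ PN × (exposed cases) = 0.66752 × 2753 ≈ 1837.69.

about 1838 cases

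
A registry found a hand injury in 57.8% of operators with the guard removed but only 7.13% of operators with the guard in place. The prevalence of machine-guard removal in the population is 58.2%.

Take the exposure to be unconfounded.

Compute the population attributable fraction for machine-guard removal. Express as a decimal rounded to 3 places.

PAF ≈ 0.805

p₁ = 0.578, p₀ = 0.0713.
Overall risk P(Y=1) = π·p₁ + (1−π)·p₀ = 0.582×0.578 + 0.418×0.0713 = 0.3662.
Under exogeneity, PAF = [P(Y=1) − p₀] / P(Y=1).
PAF = (0.3662 − 0.0713) / 0.3662 ≈ 0.8053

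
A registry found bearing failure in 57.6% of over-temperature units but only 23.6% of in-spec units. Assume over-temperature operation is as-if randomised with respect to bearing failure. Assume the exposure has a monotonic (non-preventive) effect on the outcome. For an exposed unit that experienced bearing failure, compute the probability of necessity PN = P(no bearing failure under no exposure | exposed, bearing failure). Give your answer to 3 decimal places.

PN ≈ 0.590

p₁ = 0.576, p₀ = 0.236.
Under exogeneity and monotonicity, PN = (p₁ − p₀) / p₁.
PN = (0.576 − 0.236) / 0.576 = 0.34 / 0.576 ≈ 0.5903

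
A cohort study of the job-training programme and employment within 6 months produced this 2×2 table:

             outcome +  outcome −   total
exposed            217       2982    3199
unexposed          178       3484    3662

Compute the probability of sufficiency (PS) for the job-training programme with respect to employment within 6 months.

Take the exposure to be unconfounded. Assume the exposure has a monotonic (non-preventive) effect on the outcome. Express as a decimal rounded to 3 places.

p₁ = P(outcome | exposed) = 217/3199 = 0.067834
p₀ = P(outcome | unexposed) = 178/3662 = 0.048607
Under exogeneity and monotonicity, PS = (p₁ − p₀) / (1 − p₀).
PS = (0.067834 − 0.048607) / (1 − 0.048607) = 0.019226 / 0.95139 ≈ 0.0202

PS ≈ 0.020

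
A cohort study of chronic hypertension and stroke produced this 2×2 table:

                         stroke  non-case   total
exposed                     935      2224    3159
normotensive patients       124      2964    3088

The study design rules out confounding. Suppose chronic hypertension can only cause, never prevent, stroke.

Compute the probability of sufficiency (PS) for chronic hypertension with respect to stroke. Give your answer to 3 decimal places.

p₁ = P(outcome | exposed) = 935/3159 = 0.29598
p₀ = P(outcome | unexposed) = 124/3088 = 0.040155
Under exogeneity and monotonicity, PS = (p₁ − p₀) / (1 − p₀).
PS = (0.29598 − 0.040155) / (1 − 0.040155) = 0.25582 / 0.95984 ≈ 0.2665

PS ≈ 0.267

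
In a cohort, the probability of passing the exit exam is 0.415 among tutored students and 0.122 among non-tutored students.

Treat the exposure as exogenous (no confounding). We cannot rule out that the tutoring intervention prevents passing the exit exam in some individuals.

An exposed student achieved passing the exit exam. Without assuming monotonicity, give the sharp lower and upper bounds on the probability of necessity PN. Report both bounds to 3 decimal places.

Let p₁ = 0.415, p₀ = 0.122.
Under exogeneity alone the bounds on PN are max{0,(p₁−p₀)/p₁} ≤ PN ≤ min{1,(1−p₀)/p₁}.
  lower = (p₁ − p₀)/p₁ = 0.293 / 0.415 ≈ 0.7060
  upper = min{1, (1 − p₀)/p₁} = 0.878 / 0.415 ≈ 2.1157 → capped at 1

0.706 ≤ PN ≤ 1.000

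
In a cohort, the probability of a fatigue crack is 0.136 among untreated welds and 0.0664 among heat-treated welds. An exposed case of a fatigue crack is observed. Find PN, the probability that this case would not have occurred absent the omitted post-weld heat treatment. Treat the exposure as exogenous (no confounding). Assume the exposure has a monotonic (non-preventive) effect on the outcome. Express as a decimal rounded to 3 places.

PN ≈ 0.512

Let p₁ = 0.136, p₀ = 0.0664.
Under exogeneity and monotonicity, PN = (p₁ − p₀) / p₁.
PN = (0.136 − 0.0664) / 0.136 = 0.0696 / 0.136 ≈ 0.5118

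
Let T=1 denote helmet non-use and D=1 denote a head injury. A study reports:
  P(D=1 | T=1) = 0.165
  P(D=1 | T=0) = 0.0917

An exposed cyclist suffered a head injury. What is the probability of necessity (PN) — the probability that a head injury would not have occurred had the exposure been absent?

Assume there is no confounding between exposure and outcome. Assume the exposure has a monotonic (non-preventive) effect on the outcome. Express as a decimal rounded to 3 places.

PN ≈ 0.444

Let p₁ = 0.165, p₀ = 0.0917.
Under exogeneity and monotonicity, PN = (p₁ − p₀) / p₁.
PN = (0.165 − 0.0917) / 0.165 = 0.0733 / 0.165 ≈ 0.4442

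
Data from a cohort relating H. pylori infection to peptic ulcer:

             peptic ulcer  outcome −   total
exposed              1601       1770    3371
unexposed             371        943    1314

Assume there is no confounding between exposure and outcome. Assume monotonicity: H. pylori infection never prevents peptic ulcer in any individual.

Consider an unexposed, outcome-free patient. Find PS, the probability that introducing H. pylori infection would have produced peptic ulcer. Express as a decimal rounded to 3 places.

p₁ = P(outcome | exposed) = 1601/3371 = 0.47493
p₀ = P(outcome | unexposed) = 371/1314 = 0.28234
Under exogeneity and monotonicity, PS = (p₁ − p₀) / (1 − p₀).
PS = (0.47493 − 0.28234) / (1 − 0.28234) = 0.19259 / 0.71766 ≈ 0.2684

PS ≈ 0.268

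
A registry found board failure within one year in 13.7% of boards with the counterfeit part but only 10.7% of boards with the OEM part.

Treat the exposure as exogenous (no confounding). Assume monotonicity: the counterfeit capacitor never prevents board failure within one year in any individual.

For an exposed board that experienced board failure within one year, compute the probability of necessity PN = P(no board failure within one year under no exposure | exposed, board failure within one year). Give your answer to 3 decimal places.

p₁ = 0.137, p₀ = 0.107.
Under exogeneity and monotonicity, PN = (p₁ − p₀) / p₁.
PN = (0.137 − 0.107) / 0.137 = 0.03 / 0.137 ≈ 0.2190

PN ≈ 0.219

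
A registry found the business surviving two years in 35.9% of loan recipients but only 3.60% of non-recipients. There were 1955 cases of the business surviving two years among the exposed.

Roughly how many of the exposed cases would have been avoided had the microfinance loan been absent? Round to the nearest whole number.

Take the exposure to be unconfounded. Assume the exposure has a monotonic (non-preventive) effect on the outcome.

p₁ = 0.359, p₀ = 0.036.
PN = (p₁ − p₀)/p₁ = (0.359 − 0.036) / 0.359 ≈ 0.89972.
Attributable cases ≈ PN × (exposed cases) = 0.89972 × 1955 ≈ 1758.96.

about 1759 cases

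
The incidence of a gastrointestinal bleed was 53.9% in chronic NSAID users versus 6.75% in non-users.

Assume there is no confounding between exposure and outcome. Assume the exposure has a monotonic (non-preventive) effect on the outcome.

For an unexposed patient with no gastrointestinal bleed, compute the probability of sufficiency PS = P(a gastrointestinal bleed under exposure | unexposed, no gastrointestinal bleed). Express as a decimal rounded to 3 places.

p₁ = 0.539, p₀ = 0.0675.
Under exogeneity and monotonicity, PS = (p₁ − p₀) / (1 − p₀).
PS = (0.539 − 0.0675) / (1 − 0.0675) = 0.4715 / 0.9325 ≈ 0.5056

PS ≈ 0.506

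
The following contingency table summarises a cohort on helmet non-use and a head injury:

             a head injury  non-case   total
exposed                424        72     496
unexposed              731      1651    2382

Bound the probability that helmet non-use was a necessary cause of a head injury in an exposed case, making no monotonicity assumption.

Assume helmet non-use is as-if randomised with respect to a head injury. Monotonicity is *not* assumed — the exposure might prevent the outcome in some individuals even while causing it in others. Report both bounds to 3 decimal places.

0.641 ≤ PN ≤ 0.811

p₁ = P(outcome | exposed) = 424/496 = 0.85484
p₀ = P(outcome | unexposed) = 731/2382 = 0.30688
Under exogeneity alone the bounds on PN are max{0,(p₁−p₀)/p₁} ≤ PN ≤ min{1,(1−p₀)/p₁}.
  lower = (p₁ − p₀)/p₁ = 0.54795 / 0.85484 ≈ 0.6410
  upper = min{1, (1 − p₀)/p₁} = 0.69312 / 0.85484 ≈ 0.8108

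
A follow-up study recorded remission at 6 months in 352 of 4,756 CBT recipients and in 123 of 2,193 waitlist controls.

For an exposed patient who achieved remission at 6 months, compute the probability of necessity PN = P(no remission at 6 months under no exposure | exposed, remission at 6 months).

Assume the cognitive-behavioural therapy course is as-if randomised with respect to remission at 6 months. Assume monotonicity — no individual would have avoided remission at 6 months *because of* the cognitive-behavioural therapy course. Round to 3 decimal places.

p₁ = P(outcome | exposed) = 352/4756 = 0.074012
p₀ = P(outcome | unexposed) = 123/2193 = 0.056088
Under exogeneity and monotonicity, PN = (p₁ − p₀) / p₁.
PN = (0.074012 − 0.056088) / 0.074012 = 0.017924 / 0.074012 ≈ 0.2422

PN ≈ 0.242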